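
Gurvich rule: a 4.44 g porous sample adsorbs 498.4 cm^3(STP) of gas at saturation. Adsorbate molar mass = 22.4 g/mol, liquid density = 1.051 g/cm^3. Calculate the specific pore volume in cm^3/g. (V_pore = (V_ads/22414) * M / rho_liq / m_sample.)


Moles adsorbed n = V_ads / 22414 = 498.4 / 22414 = 2.223610e-02 mol
Liquid volume V_liq = n * M / rho_liq = 2.223610e-02 * 22.4 / 1.051 = 0.47392 cm^3
Specific pore volume V_pore = V_liq / m_sample = 0.47392 / 4.44
V_pore = 0.1067 cm^3/g

0.1067


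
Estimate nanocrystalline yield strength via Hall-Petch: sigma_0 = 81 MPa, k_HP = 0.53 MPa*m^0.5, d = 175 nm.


d = 175 nm = 1.75e-07 m
sqrt(d) = 0.00041833
Hall-Petch contribution = k / sqrt(d) = 0.53 / 0.00041833 = 1266.9 MPa
sigma = sigma_0 + k/sqrt(d) = 81 + 1266.9 = 1347.9 MPa

1347.9


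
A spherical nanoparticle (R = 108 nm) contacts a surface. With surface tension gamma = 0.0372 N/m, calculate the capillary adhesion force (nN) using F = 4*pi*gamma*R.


Convert radius: R = 108 nm = 1.08e-07 m
F = 4 * pi * gamma * R
F = 4 * pi * 0.0372 * 1.08e-07
F = 5.04867e-08 N = 50.4867 nN

50.4867


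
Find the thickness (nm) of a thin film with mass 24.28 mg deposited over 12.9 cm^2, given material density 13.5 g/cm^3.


Convert: m = 24.28 mg = 2.4280e-05 kg, A = 12.9 cm^2 = 1.2900e-03 m^2, rho = 13.5 g/cm^3 = 13500 kg/m^3
t = m / (A * rho)
t = 2.4280e-05 / (1.2900e-03 * 13500)
t = 1.3942e-06 m = 1394.2 nm

1394.2


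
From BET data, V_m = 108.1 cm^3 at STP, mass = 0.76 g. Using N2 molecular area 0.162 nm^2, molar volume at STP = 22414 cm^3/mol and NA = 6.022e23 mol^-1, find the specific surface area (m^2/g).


Number of moles in monolayer = V_m / 22414 = 108.1 / 22414 = 0.00482288
Number of molecules = moles * NA = 0.00482288 * 6.022e23
SA = molecules * sigma / mass
SA = (108.1 / 22414) * 6.022e23 * 0.162e-18 / 0.76
SA = 619.1 m^2/g

619.1


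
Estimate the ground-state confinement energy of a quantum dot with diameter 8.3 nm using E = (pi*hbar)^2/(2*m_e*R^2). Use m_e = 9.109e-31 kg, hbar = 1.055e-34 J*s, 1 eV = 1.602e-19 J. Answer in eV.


Radius R = 8.3/2 = 4.15 nm = 4.15e-09 m
E = (pi * 1.055e-34)^2 / (2 * 9.109e-31 * (4.15e-09)^2)
E(J) = 3.50113e-21
E = E(J) / 1.602e-19 = 0.0219 eV

0.0219


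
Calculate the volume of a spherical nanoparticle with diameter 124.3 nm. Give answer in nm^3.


Radius r = 124.3/2 = 62.15 nm
Volume V = (4/3) * pi * r^3
V = (4/3) * pi * (62.15)^3
V = 1005569.31 nm^3

1005569.31


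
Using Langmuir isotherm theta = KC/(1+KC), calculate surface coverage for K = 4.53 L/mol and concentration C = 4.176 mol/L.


Langmuir isotherm: theta = K*C / (1 + K*C)
K*C = 4.53 * 4.176 = 18.91728
theta = 18.91728 / (1 + 18.91728) = 18.91728 / 19.91728
theta = 0.9498

0.9498


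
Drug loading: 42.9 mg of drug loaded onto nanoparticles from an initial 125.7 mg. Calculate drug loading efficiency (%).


Drug loading efficiency = (drug loaded / drug initial) * 100
DLE = 42.9 / 125.7 * 100
DLE = 0.3413 * 100
DLE = 34.13%

34.13


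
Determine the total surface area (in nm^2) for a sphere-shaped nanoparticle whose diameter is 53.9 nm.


Radius r = 53.9/2 = 26.95 nm
Surface area SA = 4 * pi * r^2
SA = 4 * pi * (26.95)^2
SA = 9126.99 nm^2

9126.99


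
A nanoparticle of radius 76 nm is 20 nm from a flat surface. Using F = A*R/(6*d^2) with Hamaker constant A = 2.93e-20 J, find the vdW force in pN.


Convert to SI: R = 76 nm = 7.6e-08 m, d = 20 nm = 2e-08 m
F = A * R / (6 * d^2)
F = 2.93e-20 * 7.6e-08 / (6 * (2e-08)^2)
F = 9.27833e-13 N = 0.928 pN

0.928


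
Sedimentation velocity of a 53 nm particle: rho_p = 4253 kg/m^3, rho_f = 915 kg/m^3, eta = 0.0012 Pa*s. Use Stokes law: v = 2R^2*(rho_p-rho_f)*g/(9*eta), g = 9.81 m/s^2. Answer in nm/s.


Radius R = 53/2 nm = 2.65e-08 m
Density difference = 4253 - 915 = 3338 kg/m^3
v = 2 * R^2 * (rho_p - rho_f) * g / (9 * eta)
v = 2 * (2.65e-08)^2 * 3338 * 9.81 / (9 * 0.0012)
v = 4.25847e-09 m/s = 4.2585 nm/s

4.2585


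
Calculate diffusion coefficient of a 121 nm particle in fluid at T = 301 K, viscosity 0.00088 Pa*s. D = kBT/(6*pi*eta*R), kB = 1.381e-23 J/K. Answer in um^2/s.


Radius R = 121/2 = 60.5 nm = 6.05e-08 m
D = kB*T / (6*pi*eta*R)
D = 1.381e-23 * 301 / (6 * pi * 0.00088 * 6.05e-08)
D = 4.1421e-12 m^2/s = 4.142 um^2/s

4.142


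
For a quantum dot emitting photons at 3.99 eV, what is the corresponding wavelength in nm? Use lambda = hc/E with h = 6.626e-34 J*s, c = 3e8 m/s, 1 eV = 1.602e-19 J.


Convert energy: E = 3.99 eV = 3.99 * 1.602e-19 = 6.39198e-19 J
lambda = h*c / E = 6.626e-34 * 3e8 / 6.39198e-19
lambda = 3.10983e-07 m = 311.0 nm

311.0


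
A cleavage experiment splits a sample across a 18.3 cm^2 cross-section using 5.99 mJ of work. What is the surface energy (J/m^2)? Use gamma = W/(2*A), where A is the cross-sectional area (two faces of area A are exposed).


Convert: A = 18.3 cm^2 = 0.00183 m^2, W = 5.99 mJ = 0.00599 J
Cleaving exposes two faces of area A, so total new surface = 2*A and gamma = W / (2*A)
gamma = 0.00599 / (2 * 0.00183)
gamma = 1.637 J/m^2

1.637


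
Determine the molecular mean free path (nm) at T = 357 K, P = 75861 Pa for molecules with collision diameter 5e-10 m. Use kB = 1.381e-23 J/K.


Mean free path: lambda = kB*T / (sqrt(2) * pi * d^2 * P)
lambda = 1.381e-23 * 357 / (sqrt(2) * pi * (5e-10)^2 * 75861)
lambda = 5.85111e-08 m
lambda = 58.51 nm

58.51


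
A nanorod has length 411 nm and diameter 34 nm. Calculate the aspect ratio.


Aspect ratio AR = length / diameter
AR = 411 / 34
AR = 12.09

12.09


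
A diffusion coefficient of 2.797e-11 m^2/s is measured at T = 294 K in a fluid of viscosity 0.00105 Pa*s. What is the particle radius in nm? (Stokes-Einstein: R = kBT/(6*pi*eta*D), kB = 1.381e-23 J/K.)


Stokes-Einstein: R = kB*T / (6*pi*eta*D)
R = 1.381e-23 * 294 / (6 * pi * 0.00105 * 2.797e-11)
R = 7.33429e-09 m = 7.33 nm

7.33


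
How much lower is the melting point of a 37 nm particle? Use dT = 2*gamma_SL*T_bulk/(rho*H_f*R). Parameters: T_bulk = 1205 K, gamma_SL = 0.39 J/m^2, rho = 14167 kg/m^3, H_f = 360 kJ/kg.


Radius R = 37/2 = 18.5 nm = 1.85e-08 m
Convert H_f = 360 kJ/kg = 360000 J/kg
dT = 2 * gamma_SL * T_bulk / (rho * H_f * R)
dT = 2 * 0.39 * 1205 / (14167 * 360000 * 1.85e-08)
dT = 10.0 K

10.0


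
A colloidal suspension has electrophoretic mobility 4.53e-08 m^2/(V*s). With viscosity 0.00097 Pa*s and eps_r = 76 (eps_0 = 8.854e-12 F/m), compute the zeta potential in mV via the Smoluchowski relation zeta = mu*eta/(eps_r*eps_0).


Smoluchowski equation: zeta = mu * eta / (eps_r * eps_0)
zeta = 4.53e-08 * 0.00097 / (76 * 8.854e-12)
zeta = 0.065301 V = 65.3 mV

65.3


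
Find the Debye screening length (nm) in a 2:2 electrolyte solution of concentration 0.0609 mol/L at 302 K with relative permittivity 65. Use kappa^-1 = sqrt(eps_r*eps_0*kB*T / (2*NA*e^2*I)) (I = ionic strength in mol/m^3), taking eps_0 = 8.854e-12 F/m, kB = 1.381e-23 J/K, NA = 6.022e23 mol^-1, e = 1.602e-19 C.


Ionic strength I = 0.0609 * 2^2 * 1000 = 243.6 mol/m^3
kappa^-1 = sqrt(65 * 8.854e-12 * 1.381e-23 * 302 / (2 * 6.022e23 * (1.602e-19)^2 * 243.6))
kappa^-1 = 0.565 nm

0.565


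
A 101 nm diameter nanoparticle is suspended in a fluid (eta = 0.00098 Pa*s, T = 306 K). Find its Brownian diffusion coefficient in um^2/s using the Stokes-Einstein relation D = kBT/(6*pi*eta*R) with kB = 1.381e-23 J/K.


Radius R = 101/2 = 50.5 nm = 5.05e-08 m
D = kB*T / (6*pi*eta*R)
D = 1.381e-23 * 306 / (6 * pi * 0.00098 * 5.05e-08)
D = 4.52998e-12 m^2/s = 4.53 um^2/s

4.53


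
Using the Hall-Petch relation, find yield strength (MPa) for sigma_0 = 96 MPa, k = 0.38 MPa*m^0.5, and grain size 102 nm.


d = 102 nm = 1.02e-07 m
sqrt(d) = 0.0003193744
Hall-Petch contribution = k / sqrt(d) = 0.38 / 0.0003193744 = 1189.8 MPa
sigma = sigma_0 + k/sqrt(d) = 96 + 1189.8 = 1285.8 MPa

1285.8


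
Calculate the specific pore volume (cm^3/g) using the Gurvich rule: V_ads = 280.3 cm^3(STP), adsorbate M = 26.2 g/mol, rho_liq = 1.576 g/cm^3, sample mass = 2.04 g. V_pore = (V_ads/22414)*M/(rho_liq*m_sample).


Moles adsorbed n = V_ads / 22414 = 280.3 / 22414 = 1.250558e-02 mol
Liquid volume V_liq = n * M / rho_liq = 1.250558e-02 * 26.2 / 1.576 = 0.20790 cm^3
Specific pore volume V_pore = V_liq / m_sample = 0.20790 / 2.04
V_pore = 0.1019 cm^3/g

0.1019


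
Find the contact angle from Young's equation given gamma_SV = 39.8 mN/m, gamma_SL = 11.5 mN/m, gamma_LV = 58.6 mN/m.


cos(theta) = (gamma_SV - gamma_SL) / gamma_LV
cos(theta) = (39.8 - 11.5) / 58.6
cos(theta) = 0.482935
theta = arccos(0.482935) = 61.12 degrees

61.12


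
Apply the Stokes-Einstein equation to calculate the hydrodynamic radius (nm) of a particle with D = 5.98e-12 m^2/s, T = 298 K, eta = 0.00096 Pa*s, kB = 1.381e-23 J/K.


Stokes-Einstein: R = kB*T / (6*pi*eta*D)
R = 1.381e-23 * 298 / (6 * pi * 0.00096 * 5.98e-12)
R = 3.80309e-08 m = 38.03 nm

38.03


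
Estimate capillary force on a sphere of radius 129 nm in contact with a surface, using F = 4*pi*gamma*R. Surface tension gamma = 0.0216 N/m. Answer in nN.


Convert radius: R = 129 nm = 1.29e-07 m
F = 4 * pi * gamma * R
F = 4 * pi * 0.0216 * 1.29e-07
F = 3.50149e-08 N = 35.0149 nN

35.0149


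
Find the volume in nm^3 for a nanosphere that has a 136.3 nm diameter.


Radius r = 136.3/2 = 68.15 nm
Volume V = (4/3) * pi * r^3
V = (4/3) * pi * (68.15)^3
V = 1325824.96 nm^3

1325824.96


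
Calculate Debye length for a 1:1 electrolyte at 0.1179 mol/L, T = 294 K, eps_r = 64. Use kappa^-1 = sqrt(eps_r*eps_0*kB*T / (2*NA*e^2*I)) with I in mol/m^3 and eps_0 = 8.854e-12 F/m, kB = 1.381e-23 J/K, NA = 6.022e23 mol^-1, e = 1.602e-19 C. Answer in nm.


Ionic strength I = 0.1179 * 1^2 * 1000 = 117.9 mol/m^3
kappa^-1 = sqrt(64 * 8.854e-12 * 1.381e-23 * 294 / (2 * 6.022e23 * (1.602e-19)^2 * 117.9))
kappa^-1 = 0.795 nm

0.795


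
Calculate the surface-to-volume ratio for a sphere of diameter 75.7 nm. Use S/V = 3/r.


Radius r = 75.7/2 = 37.85 nm
S/V = 3 / r = 3 / 37.85
S/V = 0.0793 nm^-1

0.0793


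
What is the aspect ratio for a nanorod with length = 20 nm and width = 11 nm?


Aspect ratio AR = length / diameter
AR = 20 / 11
AR = 1.82

1.82


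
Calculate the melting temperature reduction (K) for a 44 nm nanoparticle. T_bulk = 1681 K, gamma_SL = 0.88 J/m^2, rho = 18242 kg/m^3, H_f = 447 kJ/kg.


Radius R = 44/2 = 22 nm = 2.2e-08 m
Convert H_f = 447 kJ/kg = 447000 J/kg
dT = 2 * gamma_SL * T_bulk / (rho * H_f * R)
dT = 2 * 0.88 * 1681 / (18242 * 447000 * 2.2e-08)
dT = 16.5 K

16.5


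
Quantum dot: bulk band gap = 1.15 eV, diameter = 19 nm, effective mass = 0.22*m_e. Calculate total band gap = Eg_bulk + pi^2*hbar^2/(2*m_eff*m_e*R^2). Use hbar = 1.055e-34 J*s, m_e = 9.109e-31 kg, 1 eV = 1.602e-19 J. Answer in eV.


Radius R = 19/2 nm = 9.5e-09 m
Confinement energy dE = pi^2 * hbar^2 / (2 * m_eff * m_e * R^2)
dE = pi^2 * (1.055e-34)^2 / (2 * 0.22 * 9.109e-31 * (9.5e-09)^2) J, divided by 1.602e-19 J/eV
dE = 0.019 eV
Total band gap = E_g(bulk) + dE = 1.15 + 0.019 = 1.169 eV

1.169


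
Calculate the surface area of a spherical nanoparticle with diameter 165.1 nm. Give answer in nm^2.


Radius r = 165.1/2 = 82.55 nm
Surface area SA = 4 * pi * r^2
SA = 4 * pi * (82.55)^2
SA = 85633.56 nm^2

85633.56


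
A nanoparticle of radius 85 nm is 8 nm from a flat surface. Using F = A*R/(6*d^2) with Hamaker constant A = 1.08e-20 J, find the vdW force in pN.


Convert to SI: R = 85 nm = 8.5e-08 m, d = 8 nm = 8e-09 m
F = A * R / (6 * d^2)
F = 1.08e-20 * 8.5e-08 / (6 * (8e-09)^2)
F = 2.39063e-12 N = 2.391 pN

2.391


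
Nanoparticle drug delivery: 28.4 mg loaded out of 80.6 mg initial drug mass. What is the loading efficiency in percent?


Drug loading efficiency = (drug loaded / drug initial) * 100
DLE = 28.4 / 80.6 * 100
DLE = 0.3524 * 100
DLE = 35.24%

35.24


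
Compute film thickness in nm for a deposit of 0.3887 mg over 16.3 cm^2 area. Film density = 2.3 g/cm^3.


Convert: m = 0.3887 mg = 3.8870e-07 kg, A = 16.3 cm^2 = 1.6300e-03 m^2, rho = 2.3 g/cm^3 = 2300 kg/m^3
t = m / (A * rho)
t = 3.8870e-07 / (1.6300e-03 * 2300)
t = 1.0368e-07 m = 103.7 nm

103.7


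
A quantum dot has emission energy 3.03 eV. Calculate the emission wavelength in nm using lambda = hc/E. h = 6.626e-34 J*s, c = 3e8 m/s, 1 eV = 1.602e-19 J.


Convert energy: E = 3.03 eV = 3.03 * 1.602e-19 = 4.85406e-19 J
lambda = h*c / E = 6.626e-34 * 3e8 / 4.85406e-19
lambda = 4.09513e-07 m = 409.5 nm

409.5


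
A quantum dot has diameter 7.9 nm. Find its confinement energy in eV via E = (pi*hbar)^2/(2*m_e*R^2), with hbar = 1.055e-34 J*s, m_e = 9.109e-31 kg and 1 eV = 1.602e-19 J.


Radius R = 7.9/2 = 3.95 nm = 3.95e-09 m
E = (pi * 1.055e-34)^2 / (2 * 9.109e-31 * (3.95e-09)^2)
E(J) = 3.86465e-21
E = E(J) / 1.602e-19 = 0.0241 eV

0.0241


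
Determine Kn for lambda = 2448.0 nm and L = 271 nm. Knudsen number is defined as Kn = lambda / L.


Knudsen number Kn = lambda / L
Kn = 2448.0 / 271
Kn = 9.0332

9.0332


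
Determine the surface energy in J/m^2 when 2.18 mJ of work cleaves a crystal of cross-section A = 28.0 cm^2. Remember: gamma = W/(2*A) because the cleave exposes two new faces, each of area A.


Convert: A = 28.0 cm^2 = 0.0028 m^2, W = 2.18 mJ = 0.00218 J
Cleaving exposes two faces of area A, so total new surface = 2*A and gamma = W / (2*A)
gamma = 0.00218 / (2 * 0.0028)
gamma = 0.389 J/m^2

0.389


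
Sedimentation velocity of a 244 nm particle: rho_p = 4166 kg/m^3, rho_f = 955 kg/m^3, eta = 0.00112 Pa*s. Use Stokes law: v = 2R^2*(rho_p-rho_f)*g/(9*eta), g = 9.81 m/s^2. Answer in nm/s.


Radius R = 244/2 nm = 1.22e-07 m
Density difference = 4166 - 955 = 3211 kg/m^3
v = 2 * R^2 * (rho_p - rho_f) * g / (9 * eta)
v = 2 * (1.22e-07)^2 * 3211 * 9.81 / (9 * 0.00112)
v = 9.30247e-08 m/s = 93.0247 nm/s

93.0247


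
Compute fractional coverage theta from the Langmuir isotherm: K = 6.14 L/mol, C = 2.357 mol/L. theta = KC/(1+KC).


Langmuir isotherm: theta = K*C / (1 + K*C)
K*C = 6.14 * 2.357 = 14.47198
theta = 14.47198 / (1 + 14.47198) = 14.47198 / 15.47198
theta = 0.9354

0.9354


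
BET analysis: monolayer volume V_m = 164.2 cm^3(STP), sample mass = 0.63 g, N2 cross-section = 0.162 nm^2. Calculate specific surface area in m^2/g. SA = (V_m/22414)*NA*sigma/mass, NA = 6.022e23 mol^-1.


Number of moles in monolayer = V_m / 22414 = 164.2 / 22414 = 0.00732578
Number of molecules = moles * NA = 0.00732578 * 6.022e23
SA = molecules * sigma / mass
SA = (164.2 / 22414) * 6.022e23 * 0.162e-18 / 0.63
SA = 1134.4 m^2/g

1134.4


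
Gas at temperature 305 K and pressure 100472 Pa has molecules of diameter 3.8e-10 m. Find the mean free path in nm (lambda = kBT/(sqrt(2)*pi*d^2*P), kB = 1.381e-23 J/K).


Mean free path: lambda = kB*T / (sqrt(2) * pi * d^2 * P)
lambda = 1.381e-23 * 305 / (sqrt(2) * pi * (3.8e-10)^2 * 100472)
lambda = 6.53456e-08 m
lambda = 65.35 nm

65.35


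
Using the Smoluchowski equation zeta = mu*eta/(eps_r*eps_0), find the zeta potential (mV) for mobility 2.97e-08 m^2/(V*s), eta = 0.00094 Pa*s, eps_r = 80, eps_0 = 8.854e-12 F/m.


Smoluchowski equation: zeta = mu * eta / (eps_r * eps_0)
zeta = 2.97e-08 * 0.00094 / (80 * 8.854e-12)
zeta = 0.039414 V = 39.41 mV

39.41


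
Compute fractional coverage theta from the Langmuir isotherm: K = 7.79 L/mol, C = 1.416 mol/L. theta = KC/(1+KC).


Langmuir isotherm: theta = K*C / (1 + K*C)
K*C = 7.79 * 1.416 = 11.03064
theta = 11.03064 / (1 + 11.03064) = 11.03064 / 12.03064
theta = 0.9169

0.9169


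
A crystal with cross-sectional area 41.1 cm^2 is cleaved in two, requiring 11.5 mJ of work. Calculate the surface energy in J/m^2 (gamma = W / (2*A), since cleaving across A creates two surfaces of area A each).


Convert: A = 41.1 cm^2 = 0.00411 m^2, W = 11.5 mJ = 0.0115 J
Cleaving exposes two faces of area A, so total new surface = 2*A and gamma = W / (2*A)
gamma = 0.0115 / (2 * 0.00411)
gamma = 1.399 J/m^2

1.399


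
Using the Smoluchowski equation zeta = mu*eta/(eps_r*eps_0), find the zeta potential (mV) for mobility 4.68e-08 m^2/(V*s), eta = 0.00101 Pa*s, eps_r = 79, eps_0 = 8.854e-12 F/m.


Smoluchowski equation: zeta = mu * eta / (eps_r * eps_0)
zeta = 4.68e-08 * 0.00101 / (79 * 8.854e-12)
zeta = 0.067577 V = 67.58 mV

67.58


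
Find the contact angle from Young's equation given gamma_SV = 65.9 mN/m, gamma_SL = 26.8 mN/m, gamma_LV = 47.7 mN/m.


cos(theta) = (gamma_SV - gamma_SL) / gamma_LV
cos(theta) = (65.9 - 26.8) / 47.7
cos(theta) = 0.819706
theta = arccos(0.819706) = 34.94 degrees

34.94


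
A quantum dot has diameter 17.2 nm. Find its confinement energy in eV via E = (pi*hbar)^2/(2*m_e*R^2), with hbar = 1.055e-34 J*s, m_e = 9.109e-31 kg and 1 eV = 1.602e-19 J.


Radius R = 17.2/2 = 8.6 nm = 8.6e-09 m
E = (pi * 1.055e-34)^2 / (2 * 9.109e-31 * (8.6e-09)^2)
E(J) = 8.15281e-22
E = E(J) / 1.602e-19 = 0.0051 eV

0.0051


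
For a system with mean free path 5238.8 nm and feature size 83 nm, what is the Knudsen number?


Knudsen number Kn = lambda / L
Kn = 5238.8 / 83
Kn = 63.1181

63.1181


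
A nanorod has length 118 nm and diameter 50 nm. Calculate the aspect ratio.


Aspect ratio AR = length / diameter
AR = 118 / 50
AR = 2.36

2.36


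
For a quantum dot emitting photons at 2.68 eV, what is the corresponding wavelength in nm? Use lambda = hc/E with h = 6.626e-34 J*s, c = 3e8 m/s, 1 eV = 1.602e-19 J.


Convert energy: E = 2.68 eV = 2.68 * 1.602e-19 = 4.29336e-19 J
lambda = h*c / E = 6.626e-34 * 3e8 / 4.29336e-19
lambda = 4.62994e-07 m = 463.0 nm

463.0


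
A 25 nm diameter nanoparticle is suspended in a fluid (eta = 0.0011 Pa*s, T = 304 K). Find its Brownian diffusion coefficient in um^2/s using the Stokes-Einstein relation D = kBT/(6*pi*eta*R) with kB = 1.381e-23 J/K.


Radius R = 25/2 = 12.5 nm = 1.25e-08 m
D = kB*T / (6*pi*eta*R)
D = 1.381e-23 * 304 / (6 * pi * 0.0011 * 1.25e-08)
D = 1.61981e-11 m^2/s = 16.198 um^2/s

16.198


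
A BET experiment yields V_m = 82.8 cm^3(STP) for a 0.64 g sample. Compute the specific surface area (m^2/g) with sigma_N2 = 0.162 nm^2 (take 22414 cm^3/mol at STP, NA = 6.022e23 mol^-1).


Number of moles in monolayer = V_m / 22414 = 82.8 / 22414 = 0.00369412
Number of molecules = moles * NA = 0.00369412 * 6.022e23
SA = molecules * sigma / mass
SA = (82.8 / 22414) * 6.022e23 * 0.162e-18 / 0.64
SA = 563.1 m^2/g

563.1


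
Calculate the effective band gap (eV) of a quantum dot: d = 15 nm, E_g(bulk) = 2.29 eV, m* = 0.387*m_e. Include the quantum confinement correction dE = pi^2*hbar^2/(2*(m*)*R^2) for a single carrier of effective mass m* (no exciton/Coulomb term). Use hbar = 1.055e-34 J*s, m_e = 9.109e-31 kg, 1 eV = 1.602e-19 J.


Radius R = 15/2 nm = 7.5e-09 m
Confinement energy dE = pi^2 * hbar^2 / (2 * m_eff * m_e * R^2)
dE = pi^2 * (1.055e-34)^2 / (2 * 0.387 * 9.109e-31 * (7.5e-09)^2) J, divided by 1.602e-19 J/eV
dE = 0.0173 eV
Total band gap = E_g(bulk) + dE = 2.29 + 0.0173 = 2.3073 eV

2.3073


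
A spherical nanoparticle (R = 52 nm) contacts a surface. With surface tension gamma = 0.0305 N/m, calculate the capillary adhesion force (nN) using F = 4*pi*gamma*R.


Convert radius: R = 52 nm = 5.2e-08 m
F = 4 * pi * gamma * R
F = 4 * pi * 0.0305 * 5.2e-08
F = 1.99303e-08 N = 19.9303 nN

19.9303


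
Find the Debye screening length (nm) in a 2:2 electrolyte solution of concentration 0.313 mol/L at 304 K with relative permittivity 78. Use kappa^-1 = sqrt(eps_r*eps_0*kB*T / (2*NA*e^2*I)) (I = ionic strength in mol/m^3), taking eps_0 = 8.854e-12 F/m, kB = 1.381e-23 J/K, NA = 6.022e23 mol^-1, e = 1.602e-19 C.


Ionic strength I = 0.313 * 2^2 * 1000 = 1252 mol/m^3
kappa^-1 = sqrt(78 * 8.854e-12 * 1.381e-23 * 304 / (2 * 6.022e23 * (1.602e-19)^2 * 1252))
kappa^-1 = 0.274 nm

0.274


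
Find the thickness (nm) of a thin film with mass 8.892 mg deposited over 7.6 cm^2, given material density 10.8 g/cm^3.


Convert: m = 8.892 mg = 8.8920e-06 kg, A = 7.6 cm^2 = 7.6000e-04 m^2, rho = 10.8 g/cm^3 = 10800 kg/m^3
t = m / (A * rho)
t = 8.8920e-06 / (7.6000e-04 * 10800)
t = 1.0833e-06 m = 1083.3 nm

1083.3


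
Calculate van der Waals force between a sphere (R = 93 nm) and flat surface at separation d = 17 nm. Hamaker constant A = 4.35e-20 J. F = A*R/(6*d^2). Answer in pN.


Convert to SI: R = 93 nm = 9.3e-08 m, d = 17 nm = 1.7e-08 m
F = A * R / (6 * d^2)
F = 4.35e-20 * 9.3e-08 / (6 * (1.7e-08)^2)
F = 2.33304e-12 N = 2.333 pN

2.333


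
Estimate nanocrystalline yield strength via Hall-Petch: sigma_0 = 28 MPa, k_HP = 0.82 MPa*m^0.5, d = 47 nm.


d = 47 nm = 4.7e-08 m
sqrt(d) = 0.0002167948
Hall-Petch contribution = k / sqrt(d) = 0.82 / 0.0002167948 = 3782.4 MPa
sigma = sigma_0 + k/sqrt(d) = 28 + 3782.4 = 3810.4 MPa

3810.4


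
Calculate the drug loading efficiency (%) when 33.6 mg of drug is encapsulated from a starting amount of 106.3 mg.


Drug loading efficiency = (drug loaded / drug initial) * 100
DLE = 33.6 / 106.3 * 100
DLE = 0.3161 * 100
DLE = 31.61%

31.61


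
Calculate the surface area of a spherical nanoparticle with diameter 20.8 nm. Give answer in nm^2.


Radius r = 20.8/2 = 10.4 nm
Surface area SA = 4 * pi * r^2
SA = 4 * pi * (10.4)^2
SA = 1359.18 nm^2

1359.18


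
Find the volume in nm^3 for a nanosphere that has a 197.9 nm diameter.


Radius r = 197.9/2 = 98.95 nm
Volume V = (4/3) * pi * r^3
V = (4/3) * pi * (98.95)^3
V = 4058223.91 nm^3

4058223.91


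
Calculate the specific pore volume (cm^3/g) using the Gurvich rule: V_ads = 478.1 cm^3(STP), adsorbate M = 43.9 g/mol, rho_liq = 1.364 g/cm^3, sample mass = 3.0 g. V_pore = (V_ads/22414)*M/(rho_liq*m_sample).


Moles adsorbed n = V_ads / 22414 = 478.1 / 22414 = 2.133042e-02 mol
Liquid volume V_liq = n * M / rho_liq = 2.133042e-02 * 43.9 / 1.364 = 0.68651 cm^3
Specific pore volume V_pore = V_liq / m_sample = 0.68651 / 3.0
V_pore = 0.2288 cm^3/g

0.2288


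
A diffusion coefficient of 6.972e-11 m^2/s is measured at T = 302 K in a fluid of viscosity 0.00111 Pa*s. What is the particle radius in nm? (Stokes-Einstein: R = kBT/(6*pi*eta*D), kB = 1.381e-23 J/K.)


Stokes-Einstein: R = kB*T / (6*pi*eta*D)
R = 1.381e-23 * 302 / (6 * pi * 0.00111 * 6.972e-11)
R = 2.85903e-09 m = 2.86 nm

2.86


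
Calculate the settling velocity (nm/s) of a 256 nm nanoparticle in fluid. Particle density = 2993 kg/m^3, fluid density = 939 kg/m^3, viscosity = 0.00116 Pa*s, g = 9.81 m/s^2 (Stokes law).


Radius R = 256/2 nm = 1.28e-07 m
Density difference = 2993 - 939 = 2054 kg/m^3
v = 2 * R^2 * (rho_p - rho_f) * g / (9 * eta)
v = 2 * (1.28e-07)^2 * 2054 * 9.81 / (9 * 0.00116)
v = 6.32439e-08 m/s = 63.2439 nm/s

63.2439


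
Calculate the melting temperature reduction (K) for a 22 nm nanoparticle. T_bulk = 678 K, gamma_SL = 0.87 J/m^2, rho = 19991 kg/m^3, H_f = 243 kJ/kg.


Radius R = 22/2 = 11 nm = 1.1e-08 m
Convert H_f = 243 kJ/kg = 243000 J/kg
dT = 2 * gamma_SL * T_bulk / (rho * H_f * R)
dT = 2 * 0.87 * 678 / (19991 * 243000 * 1.1e-08)
dT = 22.1 K

22.1


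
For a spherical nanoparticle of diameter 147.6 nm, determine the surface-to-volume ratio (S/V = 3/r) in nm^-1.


Radius r = 147.6/2 = 73.8 nm
S/V = 3 / r = 3 / 73.8
S/V = 0.0407 nm^-1

0.0407


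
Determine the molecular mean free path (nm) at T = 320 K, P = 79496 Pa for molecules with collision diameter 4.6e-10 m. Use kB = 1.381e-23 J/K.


Mean free path: lambda = kB*T / (sqrt(2) * pi * d^2 * P)
lambda = 1.381e-23 * 320 / (sqrt(2) * pi * (4.6e-10)^2 * 79496)
lambda = 5.91314e-08 m
lambda = 59.13 nm

59.13


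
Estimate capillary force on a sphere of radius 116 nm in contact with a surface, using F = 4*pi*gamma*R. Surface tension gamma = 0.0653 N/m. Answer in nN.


Convert radius: R = 116 nm = 1.16e-07 m
F = 4 * pi * gamma * R
F = 4 * pi * 0.0653 * 1.16e-07
F = 9.51877e-08 N = 95.1877 nN

95.1877


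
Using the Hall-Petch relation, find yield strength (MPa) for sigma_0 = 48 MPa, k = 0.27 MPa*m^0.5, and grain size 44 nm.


d = 44 nm = 4.4e-08 m
sqrt(d) = 0.0002097618
Hall-Petch contribution = k / sqrt(d) = 0.27 / 0.0002097618 = 1287.2 MPa
sigma = sigma_0 + k/sqrt(d) = 48 + 1287.2 = 1335.2 MPa

1335.2


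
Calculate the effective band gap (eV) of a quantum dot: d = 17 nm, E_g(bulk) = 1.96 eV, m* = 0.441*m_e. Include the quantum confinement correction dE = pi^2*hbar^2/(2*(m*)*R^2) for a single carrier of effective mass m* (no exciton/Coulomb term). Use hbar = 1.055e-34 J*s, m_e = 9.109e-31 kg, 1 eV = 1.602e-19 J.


Radius R = 17/2 nm = 8.5e-09 m
Confinement energy dE = pi^2 * hbar^2 / (2 * m_eff * m_e * R^2)
dE = pi^2 * (1.055e-34)^2 / (2 * 0.441 * 9.109e-31 * (8.5e-09)^2) J, divided by 1.602e-19 J/eV
dE = 0.0118 eV
Total band gap = E_g(bulk) + dE = 1.96 + 0.0118 = 1.9718 eV

1.9718


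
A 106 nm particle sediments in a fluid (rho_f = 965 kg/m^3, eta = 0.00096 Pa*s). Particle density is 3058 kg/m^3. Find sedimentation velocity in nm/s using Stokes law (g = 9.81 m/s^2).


Radius R = 106/2 nm = 5.3e-08 m
Density difference = 3058 - 965 = 2093 kg/m^3
v = 2 * R^2 * (rho_p - rho_f) * g / (9 * eta)
v = 2 * (5.3e-08)^2 * 2093 * 9.81 / (9 * 0.00096)
v = 1.33508e-08 m/s = 13.3508 nm/s

13.3508


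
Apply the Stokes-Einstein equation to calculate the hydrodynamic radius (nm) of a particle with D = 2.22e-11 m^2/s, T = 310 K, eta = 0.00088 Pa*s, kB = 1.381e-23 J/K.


Stokes-Einstein: R = kB*T / (6*pi*eta*D)
R = 1.381e-23 * 310 / (6 * pi * 0.00088 * 2.22e-11)
R = 1.16257e-08 m = 11.63 nm

11.63


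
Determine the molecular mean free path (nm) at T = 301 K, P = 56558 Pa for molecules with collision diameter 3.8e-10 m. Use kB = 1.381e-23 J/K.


Mean free path: lambda = kB*T / (sqrt(2) * pi * d^2 * P)
lambda = 1.381e-23 * 301 / (sqrt(2) * pi * (3.8e-10)^2 * 56558)
lambda = 1.1456e-07 m
lambda = 114.56 nm

114.56


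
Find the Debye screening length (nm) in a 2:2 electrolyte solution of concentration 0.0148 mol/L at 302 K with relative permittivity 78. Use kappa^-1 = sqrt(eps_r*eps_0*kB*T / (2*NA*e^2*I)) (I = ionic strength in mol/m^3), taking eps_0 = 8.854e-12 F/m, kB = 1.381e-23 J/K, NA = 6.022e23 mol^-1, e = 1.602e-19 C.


Ionic strength I = 0.0148 * 2^2 * 1000 = 59.2 mol/m^3
kappa^-1 = sqrt(78 * 8.854e-12 * 1.381e-23 * 302 / (2 * 6.022e23 * (1.602e-19)^2 * 59.2))
kappa^-1 = 1.255 nm

1.255


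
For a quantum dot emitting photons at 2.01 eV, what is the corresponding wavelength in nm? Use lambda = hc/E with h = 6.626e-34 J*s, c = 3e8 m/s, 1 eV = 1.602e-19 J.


Convert energy: E = 2.01 eV = 2.01 * 1.602e-19 = 3.22002e-19 J
lambda = h*c / E = 6.626e-34 * 3e8 / 3.22002e-19
lambda = 6.17325e-07 m = 617.3 nm

617.3


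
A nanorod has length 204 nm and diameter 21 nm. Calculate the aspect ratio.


Aspect ratio AR = length / diameter
AR = 204 / 21
AR = 9.71

9.71


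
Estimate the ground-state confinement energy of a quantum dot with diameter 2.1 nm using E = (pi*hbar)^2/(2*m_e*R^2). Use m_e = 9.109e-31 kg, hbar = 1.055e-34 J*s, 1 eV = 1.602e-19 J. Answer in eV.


Radius R = 2.1/2 = 1.05 nm = 1.05e-09 m
E = (pi * 1.055e-34)^2 / (2 * 9.109e-31 * (1.05e-09)^2)
E(J) = 5.46922e-20
E = E(J) / 1.602e-19 = 0.3414 eV

0.3414


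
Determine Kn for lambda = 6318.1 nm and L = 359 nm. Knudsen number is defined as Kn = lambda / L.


Knudsen number Kn = lambda / L
Kn = 6318.1 / 359
Kn = 17.5992

17.5992


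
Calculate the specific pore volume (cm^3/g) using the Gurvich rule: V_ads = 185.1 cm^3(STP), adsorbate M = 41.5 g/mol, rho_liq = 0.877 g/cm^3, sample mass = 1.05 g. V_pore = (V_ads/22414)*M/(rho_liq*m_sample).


Moles adsorbed n = V_ads / 22414 = 185.1 / 22414 = 8.258231e-03 mol
Liquid volume V_liq = n * M / rho_liq = 8.258231e-03 * 41.5 / 0.877 = 0.39078 cm^3
Specific pore volume V_pore = V_liq / m_sample = 0.39078 / 1.05
V_pore = 0.3722 cm^3/g

0.3722


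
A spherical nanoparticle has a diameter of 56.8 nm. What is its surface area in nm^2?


Radius r = 56.8/2 = 28.4 nm
Surface area SA = 4 * pi * r^2
SA = 4 * pi * (28.4)^2
SA = 10135.53 nm^2

10135.53


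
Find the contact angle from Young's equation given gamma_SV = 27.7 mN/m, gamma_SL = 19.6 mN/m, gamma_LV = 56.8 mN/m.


cos(theta) = (gamma_SV - gamma_SL) / gamma_LV
cos(theta) = (27.7 - 19.6) / 56.8
cos(theta) = 0.142606
theta = arccos(0.142606) = 81.8 degrees

81.8


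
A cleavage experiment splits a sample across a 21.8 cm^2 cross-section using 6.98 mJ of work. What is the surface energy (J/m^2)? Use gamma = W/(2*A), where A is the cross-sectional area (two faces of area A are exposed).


Convert: A = 21.8 cm^2 = 0.00218 m^2, W = 6.98 mJ = 0.00698 J
Cleaving exposes two faces of area A, so total new surface = 2*A and gamma = W / (2*A)
gamma = 0.00698 / (2 * 0.00218)
gamma = 1.601 J/m^2

1.601


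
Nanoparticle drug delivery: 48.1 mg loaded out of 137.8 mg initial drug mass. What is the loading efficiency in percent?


Drug loading efficiency = (drug loaded / drug initial) * 100
DLE = 48.1 / 137.8 * 100
DLE = 0.3491 * 100
DLE = 34.91%

34.91


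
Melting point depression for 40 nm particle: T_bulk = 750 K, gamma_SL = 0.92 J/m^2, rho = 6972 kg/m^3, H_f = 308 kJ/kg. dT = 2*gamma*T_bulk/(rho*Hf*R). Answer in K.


Radius R = 40/2 = 20 nm = 2e-08 m
Convert H_f = 308 kJ/kg = 308000 J/kg
dT = 2 * gamma_SL * T_bulk / (rho * H_f * R)
dT = 2 * 0.92 * 750 / (6972 * 308000 * 2e-08)
dT = 32.1 K

32.1


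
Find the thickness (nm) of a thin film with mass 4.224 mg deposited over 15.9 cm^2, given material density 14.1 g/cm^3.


Convert: m = 4.224 mg = 4.2240e-06 kg, A = 15.9 cm^2 = 1.5900e-03 m^2, rho = 14.1 g/cm^3 = 14100 kg/m^3
t = m / (A * rho)
t = 4.2240e-06 / (1.5900e-03 * 14100)
t = 1.8841e-07 m = 188.4 nm

188.4


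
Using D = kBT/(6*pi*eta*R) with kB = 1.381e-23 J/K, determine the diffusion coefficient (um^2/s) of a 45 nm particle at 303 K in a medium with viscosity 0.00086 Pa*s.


Radius R = 45/2 = 22.5 nm = 2.25e-08 m
D = kB*T / (6*pi*eta*R)
D = 1.381e-23 * 303 / (6 * pi * 0.00086 * 2.25e-08)
D = 1.14724e-11 m^2/s = 11.472 um^2/s

11.472


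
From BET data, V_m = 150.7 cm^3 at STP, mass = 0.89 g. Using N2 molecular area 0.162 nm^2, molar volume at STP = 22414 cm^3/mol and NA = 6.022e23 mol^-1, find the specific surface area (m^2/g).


Number of moles in monolayer = V_m / 22414 = 150.7 / 22414 = 0.00672348
Number of molecules = moles * NA = 0.00672348 * 6.022e23
SA = molecules * sigma / mass
SA = (150.7 / 22414) * 6.022e23 * 0.162e-18 / 0.89
SA = 737.0 m^2/g

737.0


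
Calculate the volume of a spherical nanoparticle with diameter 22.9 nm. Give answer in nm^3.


Radius r = 22.9/2 = 11.45 nm
Volume V = (4/3) * pi * r^3
V = (4/3) * pi * (11.45)^3
V = 6287.89 nm^3

6287.89


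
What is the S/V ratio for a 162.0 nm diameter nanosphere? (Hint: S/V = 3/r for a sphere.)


Radius r = 162.0/2 = 81 nm
S/V = 3 / r = 3 / 81
S/V = 0.037 nm^-1

0.037


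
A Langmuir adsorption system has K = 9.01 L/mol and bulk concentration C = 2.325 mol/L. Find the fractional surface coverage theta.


Langmuir isotherm: theta = K*C / (1 + K*C)
K*C = 9.01 * 2.325 = 20.94825
theta = 20.94825 / (1 + 20.94825) = 20.94825 / 21.94825
theta = 0.9544

0.9544


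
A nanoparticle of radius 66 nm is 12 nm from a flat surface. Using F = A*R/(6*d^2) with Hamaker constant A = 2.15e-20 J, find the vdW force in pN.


Convert to SI: R = 66 nm = 6.6e-08 m, d = 12 nm = 1.2e-08 m
F = A * R / (6 * d^2)
F = 2.15e-20 * 6.6e-08 / (6 * (1.2e-08)^2)
F = 1.64236e-12 N = 1.642 pN

1.642


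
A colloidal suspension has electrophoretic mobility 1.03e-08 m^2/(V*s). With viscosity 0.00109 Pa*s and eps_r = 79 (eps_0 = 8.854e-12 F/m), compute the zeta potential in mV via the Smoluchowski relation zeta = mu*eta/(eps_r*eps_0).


Smoluchowski equation: zeta = mu * eta / (eps_r * eps_0)
zeta = 1.03e-08 * 0.00109 / (79 * 8.854e-12)
zeta = 0.016051 V = 16.05 mV

16.05


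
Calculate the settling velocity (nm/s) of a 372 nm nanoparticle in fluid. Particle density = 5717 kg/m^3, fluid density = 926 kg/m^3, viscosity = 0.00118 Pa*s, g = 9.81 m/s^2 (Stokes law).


Radius R = 372/2 nm = 1.86e-07 m
Density difference = 5717 - 926 = 4791 kg/m^3
v = 2 * R^2 * (rho_p - rho_f) * g / (9 * eta)
v = 2 * (1.86e-07)^2 * 4791 * 9.81 / (9 * 0.00118)
v = 3.06215e-07 m/s = 306.2151 nm/s

306.2151


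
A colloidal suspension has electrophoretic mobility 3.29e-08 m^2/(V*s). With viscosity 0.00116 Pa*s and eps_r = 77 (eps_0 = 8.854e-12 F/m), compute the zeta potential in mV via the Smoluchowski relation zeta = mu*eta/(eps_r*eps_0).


Smoluchowski equation: zeta = mu * eta / (eps_r * eps_0)
zeta = 3.29e-08 * 0.00116 / (77 * 8.854e-12)
zeta = 0.055979 V = 55.98 mV

55.98


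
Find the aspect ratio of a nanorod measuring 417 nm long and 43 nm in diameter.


Aspect ratio AR = length / diameter
AR = 417 / 43
AR = 9.7

9.7


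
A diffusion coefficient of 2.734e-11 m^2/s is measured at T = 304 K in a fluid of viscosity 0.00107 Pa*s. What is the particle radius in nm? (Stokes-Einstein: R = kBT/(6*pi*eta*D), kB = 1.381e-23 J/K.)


Stokes-Einstein: R = kB*T / (6*pi*eta*D)
R = 1.381e-23 * 304 / (6 * pi * 0.00107 * 2.734e-11)
R = 7.61349e-09 m = 7.61 nm

7.61


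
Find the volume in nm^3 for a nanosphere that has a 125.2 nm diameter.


Radius r = 125.2/2 = 62.6 nm
Volume V = (4/3) * pi * r^3
V = (4/3) * pi * (62.6)^3
V = 1027570.46 nm^3

1027570.46


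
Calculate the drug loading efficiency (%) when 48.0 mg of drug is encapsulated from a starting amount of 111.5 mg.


Drug loading efficiency = (drug loaded / drug initial) * 100
DLE = 48.0 / 111.5 * 100
DLE = 0.4305 * 100
DLE = 43.05%

43.05


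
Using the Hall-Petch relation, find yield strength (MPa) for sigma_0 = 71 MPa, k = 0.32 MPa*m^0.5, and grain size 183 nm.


d = 183 nm = 1.83e-07 m
sqrt(d) = 0.000427785
Hall-Petch contribution = k / sqrt(d) = 0.32 / 0.000427785 = 748.0 MPa
sigma = sigma_0 + k/sqrt(d) = 71 + 748.0 = 819.0 MPa

819.0


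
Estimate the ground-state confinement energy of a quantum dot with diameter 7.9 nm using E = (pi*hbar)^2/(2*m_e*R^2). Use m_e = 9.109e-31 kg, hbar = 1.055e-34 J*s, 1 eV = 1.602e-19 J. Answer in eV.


Radius R = 7.9/2 = 3.95 nm = 3.95e-09 m
E = (pi * 1.055e-34)^2 / (2 * 9.109e-31 * (3.95e-09)^2)
E(J) = 3.86465e-21
E = E(J) / 1.602e-19 = 0.0241 eV

0.0241


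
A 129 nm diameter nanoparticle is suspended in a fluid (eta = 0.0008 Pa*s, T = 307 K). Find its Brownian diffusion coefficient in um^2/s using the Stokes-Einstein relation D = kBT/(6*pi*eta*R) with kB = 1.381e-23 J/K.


Radius R = 129/2 = 64.5 nm = 6.45e-08 m
D = kB*T / (6*pi*eta*R)
D = 1.381e-23 * 307 / (6 * pi * 0.0008 * 6.45e-08)
D = 4.35894e-12 m^2/s = 4.359 um^2/s

4.359


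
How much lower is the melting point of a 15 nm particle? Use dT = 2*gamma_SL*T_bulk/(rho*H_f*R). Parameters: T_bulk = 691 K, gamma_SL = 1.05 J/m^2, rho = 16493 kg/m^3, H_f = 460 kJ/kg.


Radius R = 15/2 = 7.5 nm = 7.5e-09 m
Convert H_f = 460 kJ/kg = 460000 J/kg
dT = 2 * gamma_SL * T_bulk / (rho * H_f * R)
dT = 2 * 1.05 * 691 / (16493 * 460000 * 7.5e-09)
dT = 25.5 K

25.5


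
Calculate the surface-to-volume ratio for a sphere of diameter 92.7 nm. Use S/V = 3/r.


Radius r = 92.7/2 = 46.35 nm
S/V = 3 / r = 3 / 46.35
S/V = 0.0647 nm^-1

0.0647


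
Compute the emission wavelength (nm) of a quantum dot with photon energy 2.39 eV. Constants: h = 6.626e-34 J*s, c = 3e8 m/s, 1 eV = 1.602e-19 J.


Convert energy: E = 2.39 eV = 2.39 * 1.602e-19 = 3.82878e-19 J
lambda = h*c / E = 6.626e-34 * 3e8 / 3.82878e-19
lambda = 5.19173e-07 m = 519.2 nm

519.2


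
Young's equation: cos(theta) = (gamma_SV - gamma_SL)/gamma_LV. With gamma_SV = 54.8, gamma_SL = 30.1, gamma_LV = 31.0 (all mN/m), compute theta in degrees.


cos(theta) = (gamma_SV - gamma_SL) / gamma_LV
cos(theta) = (54.8 - 30.1) / 31.0
cos(theta) = 0.796774
theta = arccos(0.796774) = 37.18 degrees

37.18


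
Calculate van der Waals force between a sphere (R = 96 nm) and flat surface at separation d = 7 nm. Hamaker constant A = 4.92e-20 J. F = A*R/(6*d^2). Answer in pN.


Convert to SI: R = 96 nm = 9.6e-08 m, d = 7 nm = 7e-09 m
F = A * R / (6 * d^2)
F = 4.92e-20 * 9.6e-08 / (6 * (7e-09)^2)
F = 1.60653e-11 N = 16.065 pN

16.065


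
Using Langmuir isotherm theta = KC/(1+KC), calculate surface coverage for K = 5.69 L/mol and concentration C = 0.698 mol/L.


Langmuir isotherm: theta = K*C / (1 + K*C)
K*C = 5.69 * 0.698 = 3.97162
theta = 3.97162 / (1 + 3.97162) = 3.97162 / 4.97162
theta = 0.7989

0.7989


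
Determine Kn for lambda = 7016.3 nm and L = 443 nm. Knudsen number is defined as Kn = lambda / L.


Knudsen number Kn = lambda / L
Kn = 7016.3 / 443
Kn = 15.8381

15.8381


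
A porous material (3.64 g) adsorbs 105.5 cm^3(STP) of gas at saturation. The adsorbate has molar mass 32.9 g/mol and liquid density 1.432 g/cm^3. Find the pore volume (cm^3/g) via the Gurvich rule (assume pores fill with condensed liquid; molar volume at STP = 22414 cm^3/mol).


Moles adsorbed n = V_ads / 22414 = 105.5 / 22414 = 4.706880e-03 mol
Liquid volume V_liq = n * M / rho_liq = 4.706880e-03 * 32.9 / 1.432 = 0.10814 cm^3
Specific pore volume V_pore = V_liq / m_sample = 0.10814 / 3.64
V_pore = 0.0297 cm^3/g

0.0297


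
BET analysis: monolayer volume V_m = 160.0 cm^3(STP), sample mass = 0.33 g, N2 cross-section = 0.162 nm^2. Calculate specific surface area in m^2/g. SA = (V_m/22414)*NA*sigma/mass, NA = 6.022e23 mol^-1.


Number of moles in monolayer = V_m / 22414 = 160.0 / 22414 = 0.0071384
Number of molecules = moles * NA = 0.0071384 * 6.022e23
SA = molecules * sigma / mass
SA = (160.0 / 22414) * 6.022e23 * 0.162e-18 / 0.33
SA = 2110.3 m^2/g

2110.3


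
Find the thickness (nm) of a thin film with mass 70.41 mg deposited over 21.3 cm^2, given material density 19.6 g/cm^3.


Convert: m = 70.41 mg = 7.0410e-05 kg, A = 21.3 cm^2 = 2.1300e-03 m^2, rho = 19.6 g/cm^3 = 19600 kg/m^3
t = m / (A * rho)
t = 7.0410e-05 / (2.1300e-03 * 19600)
t = 1.6865e-06 m = 1686.5 nm

1686.5


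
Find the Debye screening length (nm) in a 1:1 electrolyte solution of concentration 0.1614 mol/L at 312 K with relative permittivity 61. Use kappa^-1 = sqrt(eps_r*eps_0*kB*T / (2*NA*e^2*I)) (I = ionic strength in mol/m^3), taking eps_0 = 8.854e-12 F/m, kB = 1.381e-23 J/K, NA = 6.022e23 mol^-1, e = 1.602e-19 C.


Ionic strength I = 0.1614 * 1^2 * 1000 = 161.4 mol/m^3
kappa^-1 = sqrt(61 * 8.854e-12 * 1.381e-23 * 312 / (2 * 6.022e23 * (1.602e-19)^2 * 161.4))
kappa^-1 = 0.683 nm

0.683


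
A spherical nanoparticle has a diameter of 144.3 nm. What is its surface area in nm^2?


Radius r = 144.3/2 = 72.15 nm
Surface area SA = 4 * pi * r^2
SA = 4 * pi * (72.15)^2
SA = 65415.78 nm^2

65415.78


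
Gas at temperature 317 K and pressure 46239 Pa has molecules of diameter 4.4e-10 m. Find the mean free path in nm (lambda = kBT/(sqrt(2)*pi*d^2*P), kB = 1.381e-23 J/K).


Mean free path: lambda = kB*T / (sqrt(2) * pi * d^2 * P)
lambda = 1.381e-23 * 317 / (sqrt(2) * pi * (4.4e-10)^2 * 46239)
lambda = 1.10071e-07 m
lambda = 110.07 nm

110.07


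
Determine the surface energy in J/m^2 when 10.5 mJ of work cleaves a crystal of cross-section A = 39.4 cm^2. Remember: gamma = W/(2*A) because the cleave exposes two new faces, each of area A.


Convert: A = 39.4 cm^2 = 0.00394 m^2, W = 10.5 mJ = 0.0105 J
Cleaving exposes two faces of area A, so total new surface = 2*A and gamma = W / (2*A)
gamma = 0.0105 / (2 * 0.00394)
gamma = 1.332 J/m^2

1.332


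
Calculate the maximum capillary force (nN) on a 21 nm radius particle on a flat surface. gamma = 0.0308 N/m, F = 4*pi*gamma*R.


Convert radius: R = 21 nm = 2.1e-08 m
F = 4 * pi * gamma * R
F = 4 * pi * 0.0308 * 2.1e-08
F = 8.12793e-09 N = 8.1279 nN

8.1279


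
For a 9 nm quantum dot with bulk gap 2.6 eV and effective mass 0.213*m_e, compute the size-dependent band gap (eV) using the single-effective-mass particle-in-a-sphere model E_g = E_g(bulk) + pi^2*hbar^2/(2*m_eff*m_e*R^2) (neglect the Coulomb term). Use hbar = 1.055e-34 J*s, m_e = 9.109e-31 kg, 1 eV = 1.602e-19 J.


Radius R = 9/2 nm = 4.5e-09 m
Confinement energy dE = pi^2 * hbar^2 / (2 * m_eff * m_e * R^2)
dE = pi^2 * (1.055e-34)^2 / (2 * 0.213 * 9.109e-31 * (4.5e-09)^2) J, divided by 1.602e-19 J/eV
dE = 0.0873 eV
Total band gap = E_g(bulk) + dE = 2.6 + 0.0873 = 2.6873 eV

2.6873
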